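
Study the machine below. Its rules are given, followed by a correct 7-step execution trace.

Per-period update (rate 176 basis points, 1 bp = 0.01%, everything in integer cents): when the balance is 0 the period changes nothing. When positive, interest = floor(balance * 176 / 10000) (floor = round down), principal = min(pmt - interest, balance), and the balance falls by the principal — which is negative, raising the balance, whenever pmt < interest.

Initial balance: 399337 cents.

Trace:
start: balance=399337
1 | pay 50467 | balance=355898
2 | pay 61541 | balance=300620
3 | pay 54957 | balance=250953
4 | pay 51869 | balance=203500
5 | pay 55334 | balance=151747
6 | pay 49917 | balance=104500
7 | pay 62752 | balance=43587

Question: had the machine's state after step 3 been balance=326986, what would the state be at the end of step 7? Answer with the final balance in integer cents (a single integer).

state after step 3 := balance=326986
4 | pay 51869 | balance=280871
5 | pay 55334 | balance=230480
6 | pay 49917 | balance=184619
7 | pay 62752 | balance=125116

125116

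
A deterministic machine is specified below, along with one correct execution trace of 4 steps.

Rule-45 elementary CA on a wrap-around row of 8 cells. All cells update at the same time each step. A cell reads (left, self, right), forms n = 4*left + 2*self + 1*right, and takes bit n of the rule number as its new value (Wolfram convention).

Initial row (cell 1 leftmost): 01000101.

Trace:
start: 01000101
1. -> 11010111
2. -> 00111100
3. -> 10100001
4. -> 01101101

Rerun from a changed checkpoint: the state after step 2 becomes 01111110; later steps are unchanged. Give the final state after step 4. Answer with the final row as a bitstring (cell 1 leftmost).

state after step 2 := 01111110
3. -> 01000000
4. -> 01011111

01011111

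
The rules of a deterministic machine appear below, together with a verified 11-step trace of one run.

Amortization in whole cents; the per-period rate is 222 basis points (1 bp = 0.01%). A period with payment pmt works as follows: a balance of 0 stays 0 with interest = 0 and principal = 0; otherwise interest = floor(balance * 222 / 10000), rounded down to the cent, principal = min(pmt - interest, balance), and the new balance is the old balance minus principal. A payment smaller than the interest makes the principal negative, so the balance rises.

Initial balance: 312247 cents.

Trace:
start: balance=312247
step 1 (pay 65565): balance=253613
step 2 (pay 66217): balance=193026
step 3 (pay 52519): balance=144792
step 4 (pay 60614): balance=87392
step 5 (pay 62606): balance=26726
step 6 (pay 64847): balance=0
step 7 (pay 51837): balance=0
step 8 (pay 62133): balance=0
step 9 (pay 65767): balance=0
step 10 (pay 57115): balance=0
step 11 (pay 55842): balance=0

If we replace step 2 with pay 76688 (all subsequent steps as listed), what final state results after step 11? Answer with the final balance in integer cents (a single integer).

(re-executing from step 2 with the substitution; state before step 2: balance=253613)
step 2 (pay 76688): balance=182555
step 3 (pay 52519): balance=134088
step 4 (pay 60614): balance=76450
step 5 (pay 62606): balance=15541
step 6 (pay 64847): balance=0
step 7 (pay 51837): balance=0
step 8 (pay 62133): balance=0
step 9 (pay 65767): balance=0
step 10 (pay 57115): balance=0
step 11 (pay 55842): balance=0

0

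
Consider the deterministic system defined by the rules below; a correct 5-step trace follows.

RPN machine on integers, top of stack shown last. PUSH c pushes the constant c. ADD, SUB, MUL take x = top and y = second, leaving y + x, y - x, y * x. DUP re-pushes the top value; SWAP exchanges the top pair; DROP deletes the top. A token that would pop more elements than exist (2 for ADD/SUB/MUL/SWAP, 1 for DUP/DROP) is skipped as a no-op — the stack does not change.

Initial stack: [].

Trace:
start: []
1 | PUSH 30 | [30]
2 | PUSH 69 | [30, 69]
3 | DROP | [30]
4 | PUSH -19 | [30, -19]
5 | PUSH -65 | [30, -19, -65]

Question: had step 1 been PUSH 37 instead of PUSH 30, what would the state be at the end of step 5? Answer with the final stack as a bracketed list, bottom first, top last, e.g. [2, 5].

[37, -19, -65]

(re-executing from step 1 with the substitution; state before step 1: [])
1 | PUSH 37 | [37]
2 | PUSH 69 | [37, 69]
3 | DROP | [37]
4 | PUSH -19 | [37, -19]
5 | PUSH -65 | [37, -19, -65]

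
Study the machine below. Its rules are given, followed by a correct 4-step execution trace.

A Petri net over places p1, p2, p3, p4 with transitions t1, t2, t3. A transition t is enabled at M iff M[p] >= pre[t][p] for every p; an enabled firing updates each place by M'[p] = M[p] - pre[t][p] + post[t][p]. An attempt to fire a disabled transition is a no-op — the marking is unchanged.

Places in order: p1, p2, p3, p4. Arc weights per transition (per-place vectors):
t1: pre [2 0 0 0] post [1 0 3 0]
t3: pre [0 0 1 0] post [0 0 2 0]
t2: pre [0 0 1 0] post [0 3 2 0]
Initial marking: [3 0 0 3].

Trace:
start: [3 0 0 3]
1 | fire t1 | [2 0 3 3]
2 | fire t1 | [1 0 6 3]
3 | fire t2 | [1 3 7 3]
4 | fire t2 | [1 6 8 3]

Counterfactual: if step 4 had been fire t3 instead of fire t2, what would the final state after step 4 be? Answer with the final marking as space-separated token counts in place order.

(re-executing from step 4 with the substitution; state before step 4: [1 3 7 3])
4 | fire t3 | [1 3 8 3]

1 3 8 3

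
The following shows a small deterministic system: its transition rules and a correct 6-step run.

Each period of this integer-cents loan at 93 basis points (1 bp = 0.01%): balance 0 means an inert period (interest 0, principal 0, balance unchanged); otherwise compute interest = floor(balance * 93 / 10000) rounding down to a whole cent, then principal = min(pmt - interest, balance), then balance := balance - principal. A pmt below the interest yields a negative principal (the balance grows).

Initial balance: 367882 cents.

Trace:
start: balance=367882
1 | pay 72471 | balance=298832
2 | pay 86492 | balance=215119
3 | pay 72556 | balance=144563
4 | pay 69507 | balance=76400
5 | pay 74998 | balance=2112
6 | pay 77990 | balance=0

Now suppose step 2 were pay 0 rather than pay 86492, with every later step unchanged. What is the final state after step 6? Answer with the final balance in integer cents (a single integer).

13895

(re-executing from step 2 with the substitution; state before step 2: balance=298832)
2 | pay 0 | balance=301611
3 | pay 72556 | balance=231859
4 | pay 69507 | balance=164508
5 | pay 74998 | balance=91039
6 | pay 77990 | balance=13895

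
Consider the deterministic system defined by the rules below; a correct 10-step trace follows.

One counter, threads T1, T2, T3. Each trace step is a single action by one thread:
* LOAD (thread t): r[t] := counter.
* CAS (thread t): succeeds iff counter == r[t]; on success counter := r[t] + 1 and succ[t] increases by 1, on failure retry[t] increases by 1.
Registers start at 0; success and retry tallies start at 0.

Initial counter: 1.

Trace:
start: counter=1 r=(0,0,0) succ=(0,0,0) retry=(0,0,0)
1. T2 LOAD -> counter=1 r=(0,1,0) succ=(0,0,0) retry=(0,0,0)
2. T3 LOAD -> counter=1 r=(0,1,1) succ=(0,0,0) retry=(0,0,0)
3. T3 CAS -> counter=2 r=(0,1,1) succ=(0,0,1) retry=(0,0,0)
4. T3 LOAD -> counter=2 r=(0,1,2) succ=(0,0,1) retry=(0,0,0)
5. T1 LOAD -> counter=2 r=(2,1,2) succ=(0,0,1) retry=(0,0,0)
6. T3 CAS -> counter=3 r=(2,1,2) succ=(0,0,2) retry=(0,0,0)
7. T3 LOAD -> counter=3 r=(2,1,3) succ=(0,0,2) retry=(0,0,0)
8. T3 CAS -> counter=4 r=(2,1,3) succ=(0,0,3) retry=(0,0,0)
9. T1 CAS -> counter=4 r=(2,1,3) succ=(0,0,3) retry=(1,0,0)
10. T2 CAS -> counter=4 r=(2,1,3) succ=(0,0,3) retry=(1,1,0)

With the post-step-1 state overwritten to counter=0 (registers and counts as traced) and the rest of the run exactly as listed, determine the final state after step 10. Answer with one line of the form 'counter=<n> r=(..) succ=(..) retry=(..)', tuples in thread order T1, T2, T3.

counter=3 r=(1,1,2) succ=(0,0,3) retry=(1,1,0)

state after step 1 := counter=0 r=(0,1,0) succ=(0,0,0) retry=(0,0,0)
2. T3 LOAD -> counter=0 r=(0,1,0) succ=(0,0,0) retry=(0,0,0)
3. T3 CAS -> counter=1 r=(0,1,0) succ=(0,0,1) retry=(0,0,0)
4. T3 LOAD -> counter=1 r=(0,1,1) succ=(0,0,1) retry=(0,0,0)
5. T1 LOAD -> counter=1 r=(1,1,1) succ=(0,0,1) retry=(0,0,0)
6. T3 CAS -> counter=2 r=(1,1,1) succ=(0,0,2) retry=(0,0,0)
7. T3 LOAD -> counter=2 r=(1,1,2) succ=(0,0,2) retry=(0,0,0)
8. T3 CAS -> counter=3 r=(1,1,2) succ=(0,0,3) retry=(0,0,0)
9. T1 CAS -> counter=3 r=(1,1,2) succ=(0,0,3) retry=(1,0,0)
10. T2 CAS -> counter=3 r=(1,1,2) succ=(0,0,3) retry=(1,1,0)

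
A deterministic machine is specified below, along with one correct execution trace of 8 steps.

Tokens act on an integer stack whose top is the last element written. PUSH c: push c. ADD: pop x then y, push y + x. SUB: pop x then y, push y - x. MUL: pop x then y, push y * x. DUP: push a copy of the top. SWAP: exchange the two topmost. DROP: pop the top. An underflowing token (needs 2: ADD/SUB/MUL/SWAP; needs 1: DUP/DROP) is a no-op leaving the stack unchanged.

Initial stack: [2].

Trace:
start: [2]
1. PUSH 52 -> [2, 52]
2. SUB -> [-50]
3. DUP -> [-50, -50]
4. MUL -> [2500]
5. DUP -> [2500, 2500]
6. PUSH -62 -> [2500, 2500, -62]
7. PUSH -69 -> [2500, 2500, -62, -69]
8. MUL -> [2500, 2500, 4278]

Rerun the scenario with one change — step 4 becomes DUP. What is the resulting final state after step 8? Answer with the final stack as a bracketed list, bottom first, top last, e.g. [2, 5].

[-50, -50, -50, -50, 4278]

(re-executing from step 4 with the substitution; state before step 4: [-50, -50])
4. DUP -> [-50, -50, -50]
5. DUP -> [-50, -50, -50, -50]
6. PUSH -62 -> [-50, -50, -50, -50, -62]
7. PUSH -69 -> [-50, -50, -50, -50, -62, -69]
8. MUL -> [-50, -50, -50, -50, 4278]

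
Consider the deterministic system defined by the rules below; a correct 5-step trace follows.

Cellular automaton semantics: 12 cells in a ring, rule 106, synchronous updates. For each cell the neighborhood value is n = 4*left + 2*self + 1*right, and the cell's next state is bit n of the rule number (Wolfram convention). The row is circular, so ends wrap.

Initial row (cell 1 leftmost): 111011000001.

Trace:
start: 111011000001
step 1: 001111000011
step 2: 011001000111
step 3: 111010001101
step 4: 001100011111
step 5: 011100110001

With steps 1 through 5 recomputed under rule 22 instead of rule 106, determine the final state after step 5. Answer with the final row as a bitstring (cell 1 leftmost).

(re-executing steps 1..5 under rule 22; state before step 1: 111011000001)
step 1: 000000100010
step 2: 000001110111
step 3: 100010000000
step 4: 110111000001
step 5: 000000100010

000000100010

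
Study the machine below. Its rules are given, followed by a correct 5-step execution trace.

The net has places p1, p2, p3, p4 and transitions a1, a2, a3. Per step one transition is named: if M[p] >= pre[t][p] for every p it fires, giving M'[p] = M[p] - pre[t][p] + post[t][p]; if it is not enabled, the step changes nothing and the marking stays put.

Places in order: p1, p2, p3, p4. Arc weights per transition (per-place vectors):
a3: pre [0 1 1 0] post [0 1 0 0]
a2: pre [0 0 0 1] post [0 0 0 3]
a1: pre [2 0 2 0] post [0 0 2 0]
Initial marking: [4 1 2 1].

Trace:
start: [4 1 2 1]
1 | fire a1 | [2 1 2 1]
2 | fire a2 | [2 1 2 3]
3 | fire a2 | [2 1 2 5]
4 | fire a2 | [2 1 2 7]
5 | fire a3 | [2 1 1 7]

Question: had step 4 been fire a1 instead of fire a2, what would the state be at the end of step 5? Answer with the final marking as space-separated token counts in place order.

0 1 1 5

(re-executing from step 4 with the substitution; state before step 4: [2 1 2 5])
4 | fire a1 | [0 1 2 5]
5 | fire a3 | [0 1 1 5]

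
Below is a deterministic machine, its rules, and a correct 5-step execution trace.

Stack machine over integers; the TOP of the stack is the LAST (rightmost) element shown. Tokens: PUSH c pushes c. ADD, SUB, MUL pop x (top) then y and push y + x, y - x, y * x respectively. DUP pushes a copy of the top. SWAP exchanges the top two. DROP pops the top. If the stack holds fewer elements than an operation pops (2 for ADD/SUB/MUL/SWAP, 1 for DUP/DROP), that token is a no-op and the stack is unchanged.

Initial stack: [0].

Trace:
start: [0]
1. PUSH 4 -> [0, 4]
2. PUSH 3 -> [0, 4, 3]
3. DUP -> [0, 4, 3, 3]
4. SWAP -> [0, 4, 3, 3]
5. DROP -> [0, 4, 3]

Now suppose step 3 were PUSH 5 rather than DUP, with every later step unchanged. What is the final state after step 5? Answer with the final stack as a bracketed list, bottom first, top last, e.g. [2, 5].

[0, 4, 5]

(re-executing from step 3 with the substitution; state before step 3: [0, 4, 3])
3. PUSH 5 -> [0, 4, 3, 5]
4. SWAP -> [0, 4, 5, 3]
5. DROP -> [0, 4, 5]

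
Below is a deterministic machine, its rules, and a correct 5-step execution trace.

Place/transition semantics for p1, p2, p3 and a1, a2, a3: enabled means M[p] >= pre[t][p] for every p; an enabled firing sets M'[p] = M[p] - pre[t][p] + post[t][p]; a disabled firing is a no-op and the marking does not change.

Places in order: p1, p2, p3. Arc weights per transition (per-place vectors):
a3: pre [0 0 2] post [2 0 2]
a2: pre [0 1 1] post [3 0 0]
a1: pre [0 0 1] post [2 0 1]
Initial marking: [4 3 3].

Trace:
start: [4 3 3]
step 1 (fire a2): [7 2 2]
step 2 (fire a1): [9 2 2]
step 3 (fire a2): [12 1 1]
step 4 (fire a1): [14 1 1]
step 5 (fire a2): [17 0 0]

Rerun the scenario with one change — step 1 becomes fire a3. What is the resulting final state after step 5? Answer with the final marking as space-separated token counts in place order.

16 1 1

(re-executing from step 1 with the substitution; state before step 1: [4 3 3])
step 1 (fire a3): [6 3 3]
step 2 (fire a1): [8 3 3]
step 3 (fire a2): [11 2 2]
step 4 (fire a1): [13 2 2]
step 5 (fire a2): [16 1 1]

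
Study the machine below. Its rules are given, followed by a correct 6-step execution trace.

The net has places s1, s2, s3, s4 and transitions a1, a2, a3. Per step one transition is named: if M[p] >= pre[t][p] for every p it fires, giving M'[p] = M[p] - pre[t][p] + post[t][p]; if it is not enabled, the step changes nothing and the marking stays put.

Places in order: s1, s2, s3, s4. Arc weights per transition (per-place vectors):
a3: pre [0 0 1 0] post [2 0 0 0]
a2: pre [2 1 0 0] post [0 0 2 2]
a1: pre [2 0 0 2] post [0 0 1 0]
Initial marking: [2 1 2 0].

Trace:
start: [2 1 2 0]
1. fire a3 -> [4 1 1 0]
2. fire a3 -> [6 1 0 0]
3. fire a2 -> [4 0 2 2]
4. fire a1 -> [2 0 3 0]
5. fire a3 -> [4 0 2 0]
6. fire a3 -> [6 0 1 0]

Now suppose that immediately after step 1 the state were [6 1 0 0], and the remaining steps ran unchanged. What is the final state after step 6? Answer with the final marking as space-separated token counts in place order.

state after step 1 := [6 1 0 0]
2. fire a3 -> [6 1 0 0]
3. fire a2 -> [4 0 2 2]
4. fire a1 -> [2 0 3 0]
5. fire a3 -> [4 0 2 0]
6. fire a3 -> [6 0 1 0]

6 0 1 0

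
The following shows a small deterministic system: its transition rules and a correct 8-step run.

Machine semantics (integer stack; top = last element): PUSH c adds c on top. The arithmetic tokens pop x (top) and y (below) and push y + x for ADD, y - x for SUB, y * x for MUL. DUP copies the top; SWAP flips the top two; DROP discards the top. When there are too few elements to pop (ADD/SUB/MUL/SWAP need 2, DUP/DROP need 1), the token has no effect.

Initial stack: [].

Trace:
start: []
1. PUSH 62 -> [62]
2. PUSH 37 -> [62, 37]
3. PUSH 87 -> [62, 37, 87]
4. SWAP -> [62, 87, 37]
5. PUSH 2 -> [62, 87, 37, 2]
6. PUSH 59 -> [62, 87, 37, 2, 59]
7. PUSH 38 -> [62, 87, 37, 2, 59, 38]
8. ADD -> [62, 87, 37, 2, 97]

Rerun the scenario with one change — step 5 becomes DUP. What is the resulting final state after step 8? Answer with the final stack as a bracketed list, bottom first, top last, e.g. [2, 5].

(re-executing from step 5 with the substitution; state before step 5: [62, 87, 37])
5. DUP -> [62, 87, 37, 37]
6. PUSH 59 -> [62, 87, 37, 37, 59]
7. PUSH 38 -> [62, 87, 37, 37, 59, 38]
8. ADD -> [62, 87, 37, 37, 97]

[62, 87, 37, 37, 97]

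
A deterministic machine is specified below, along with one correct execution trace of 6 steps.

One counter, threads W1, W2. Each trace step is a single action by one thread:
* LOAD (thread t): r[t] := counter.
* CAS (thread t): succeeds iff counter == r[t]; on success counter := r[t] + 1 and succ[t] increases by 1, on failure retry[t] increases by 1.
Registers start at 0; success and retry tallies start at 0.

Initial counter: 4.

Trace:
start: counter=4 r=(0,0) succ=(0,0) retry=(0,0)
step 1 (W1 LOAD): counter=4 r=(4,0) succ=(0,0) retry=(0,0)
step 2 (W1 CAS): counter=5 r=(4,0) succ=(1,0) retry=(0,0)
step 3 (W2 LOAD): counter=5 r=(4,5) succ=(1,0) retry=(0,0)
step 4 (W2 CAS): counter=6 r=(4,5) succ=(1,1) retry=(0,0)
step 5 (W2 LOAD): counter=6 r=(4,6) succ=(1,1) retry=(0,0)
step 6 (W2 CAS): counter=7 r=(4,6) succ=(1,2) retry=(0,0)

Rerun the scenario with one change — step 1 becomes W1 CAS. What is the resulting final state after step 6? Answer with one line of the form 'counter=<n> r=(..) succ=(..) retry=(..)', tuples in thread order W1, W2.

(re-executing from step 1 with the substitution; state before step 1: counter=4 r=(0,0) succ=(0,0) retry=(0,0))
step 1 (W1 CAS): counter=4 r=(0,0) succ=(0,0) retry=(1,0)
step 2 (W1 CAS): counter=4 r=(0,0) succ=(0,0) retry=(2,0)
step 3 (W2 LOAD): counter=4 r=(0,4) succ=(0,0) retry=(2,0)
step 4 (W2 CAS): counter=5 r=(0,4) succ=(0,1) retry=(2,0)
step 5 (W2 LOAD): counter=5 r=(0,5) succ=(0,1) retry=(2,0)
step 6 (W2 CAS): counter=6 r=(0,5) succ=(0,2) retry=(2,0)

counter=6 r=(0,5) succ=(0,2) retry=(2,0)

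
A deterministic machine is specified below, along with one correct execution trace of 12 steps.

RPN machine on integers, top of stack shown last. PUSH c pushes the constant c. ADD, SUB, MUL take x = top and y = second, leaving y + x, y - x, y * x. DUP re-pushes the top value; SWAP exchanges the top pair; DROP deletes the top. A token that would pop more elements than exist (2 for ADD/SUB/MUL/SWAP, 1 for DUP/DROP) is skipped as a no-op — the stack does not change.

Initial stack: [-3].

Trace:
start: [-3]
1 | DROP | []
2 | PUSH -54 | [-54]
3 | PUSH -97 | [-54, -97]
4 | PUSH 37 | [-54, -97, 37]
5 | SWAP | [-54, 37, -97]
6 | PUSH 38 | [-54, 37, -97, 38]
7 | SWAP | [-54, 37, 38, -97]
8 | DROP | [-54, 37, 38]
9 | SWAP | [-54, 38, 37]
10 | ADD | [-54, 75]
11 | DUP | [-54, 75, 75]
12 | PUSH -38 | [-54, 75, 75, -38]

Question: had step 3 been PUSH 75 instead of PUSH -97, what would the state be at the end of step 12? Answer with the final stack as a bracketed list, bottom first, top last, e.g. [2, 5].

(re-executing from step 3 with the substitution; state before step 3: [-54])
3 | PUSH 75 | [-54, 75]
4 | PUSH 37 | [-54, 75, 37]
5 | SWAP | [-54, 37, 75]
6 | PUSH 38 | [-54, 37, 75, 38]
7 | SWAP | [-54, 37, 38, 75]
8 | DROP | [-54, 37, 38]
9 | SWAP | [-54, 38, 37]
10 | ADD | [-54, 75]
11 | DUP | [-54, 75, 75]
12 | PUSH -38 | [-54, 75, 75, -38]

[-54, 75, 75, -38]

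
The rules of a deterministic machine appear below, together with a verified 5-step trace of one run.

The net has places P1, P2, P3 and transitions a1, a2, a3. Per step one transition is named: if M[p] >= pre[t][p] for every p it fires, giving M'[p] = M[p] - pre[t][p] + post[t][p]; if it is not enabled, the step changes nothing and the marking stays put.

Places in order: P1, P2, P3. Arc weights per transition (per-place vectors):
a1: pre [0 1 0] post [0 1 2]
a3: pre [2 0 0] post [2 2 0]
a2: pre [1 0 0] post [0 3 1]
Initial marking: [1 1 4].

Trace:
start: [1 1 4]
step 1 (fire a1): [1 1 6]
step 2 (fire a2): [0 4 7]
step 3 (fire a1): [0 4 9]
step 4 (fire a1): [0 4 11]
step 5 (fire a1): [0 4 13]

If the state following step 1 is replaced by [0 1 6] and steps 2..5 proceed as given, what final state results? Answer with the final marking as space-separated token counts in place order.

state after step 1 := [0 1 6]
step 2 (fire a2): [0 1 6]
step 3 (fire a1): [0 1 8]
step 4 (fire a1): [0 1 10]
step 5 (fire a1): [0 1 12]

0 1 12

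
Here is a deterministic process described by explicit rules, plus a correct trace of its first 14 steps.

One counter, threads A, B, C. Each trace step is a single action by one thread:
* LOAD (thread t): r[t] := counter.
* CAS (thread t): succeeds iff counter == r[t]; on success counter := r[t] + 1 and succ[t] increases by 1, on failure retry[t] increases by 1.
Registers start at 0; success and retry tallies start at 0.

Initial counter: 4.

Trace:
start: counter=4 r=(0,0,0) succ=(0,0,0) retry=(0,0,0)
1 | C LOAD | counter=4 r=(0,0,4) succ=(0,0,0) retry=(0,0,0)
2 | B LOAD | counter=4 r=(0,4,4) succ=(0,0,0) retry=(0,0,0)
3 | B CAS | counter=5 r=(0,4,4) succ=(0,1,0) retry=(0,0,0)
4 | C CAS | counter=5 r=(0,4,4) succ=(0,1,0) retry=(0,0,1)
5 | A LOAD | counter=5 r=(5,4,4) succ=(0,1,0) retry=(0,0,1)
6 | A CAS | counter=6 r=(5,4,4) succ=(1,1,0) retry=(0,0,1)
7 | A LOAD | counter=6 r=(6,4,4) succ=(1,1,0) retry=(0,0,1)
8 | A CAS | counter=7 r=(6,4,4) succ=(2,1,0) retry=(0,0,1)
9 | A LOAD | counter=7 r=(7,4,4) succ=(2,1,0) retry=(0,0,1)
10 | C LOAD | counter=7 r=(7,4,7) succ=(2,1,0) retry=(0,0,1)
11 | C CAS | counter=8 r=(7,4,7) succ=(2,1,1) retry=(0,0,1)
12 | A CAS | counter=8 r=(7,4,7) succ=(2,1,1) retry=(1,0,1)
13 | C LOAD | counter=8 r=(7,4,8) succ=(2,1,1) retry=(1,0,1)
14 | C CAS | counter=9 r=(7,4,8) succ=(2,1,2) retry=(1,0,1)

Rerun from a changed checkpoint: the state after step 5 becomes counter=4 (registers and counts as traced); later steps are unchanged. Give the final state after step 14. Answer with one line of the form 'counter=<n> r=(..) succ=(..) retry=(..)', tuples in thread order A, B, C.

counter=7 r=(5,4,6) succ=(1,1,2) retry=(2,0,1)

state after step 5 := counter=4 r=(5,4,4) succ=(0,1,0) retry=(0,0,1)
6 | A CAS | counter=4 r=(5,4,4) succ=(0,1,0) retry=(1,0,1)
7 | A LOAD | counter=4 r=(4,4,4) succ=(0,1,0) retry=(1,0,1)
8 | A CAS | counter=5 r=(4,4,4) succ=(1,1,0) retry=(1,0,1)
9 | A LOAD | counter=5 r=(5,4,4) succ=(1,1,0) retry=(1,0,1)
10 | C LOAD | counter=5 r=(5,4,5) succ=(1,1,0) retry=(1,0,1)
11 | C CAS | counter=6 r=(5,4,5) succ=(1,1,1) retry=(1,0,1)
12 | A CAS | counter=6 r=(5,4,5) succ=(1,1,1) retry=(2,0,1)
13 | C LOAD | counter=6 r=(5,4,6) succ=(1,1,1) retry=(2,0,1)
14 | C CAS | counter=7 r=(5,4,6) succ=(1,1,2) retry=(2,0,1)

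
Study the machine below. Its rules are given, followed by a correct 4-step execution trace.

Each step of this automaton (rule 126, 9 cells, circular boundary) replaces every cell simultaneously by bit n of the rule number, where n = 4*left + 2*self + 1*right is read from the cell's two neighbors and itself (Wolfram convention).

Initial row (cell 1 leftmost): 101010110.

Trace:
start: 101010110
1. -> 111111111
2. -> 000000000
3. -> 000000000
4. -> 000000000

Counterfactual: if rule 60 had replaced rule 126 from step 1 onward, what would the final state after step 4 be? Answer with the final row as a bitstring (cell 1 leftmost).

110000011

(re-executing steps 1..4 under rule 60; state before step 1: 101010110)
1. -> 111111101
2. -> 000000011
3. -> 100000010
4. -> 110000011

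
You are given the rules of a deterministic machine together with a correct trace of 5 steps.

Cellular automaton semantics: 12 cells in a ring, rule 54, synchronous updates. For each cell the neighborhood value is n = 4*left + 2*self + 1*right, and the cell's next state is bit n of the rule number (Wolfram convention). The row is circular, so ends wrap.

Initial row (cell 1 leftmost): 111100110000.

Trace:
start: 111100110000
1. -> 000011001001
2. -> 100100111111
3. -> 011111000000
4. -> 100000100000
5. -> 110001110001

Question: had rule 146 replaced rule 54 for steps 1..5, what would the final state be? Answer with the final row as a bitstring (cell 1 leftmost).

(re-executing steps 1..5 under rule 146; state before step 1: 111100110000)
1. -> 011011001001
2. -> 000000110110
3. -> 000001000001
4. -> 100010100010
5. -> 010100010100

010100010100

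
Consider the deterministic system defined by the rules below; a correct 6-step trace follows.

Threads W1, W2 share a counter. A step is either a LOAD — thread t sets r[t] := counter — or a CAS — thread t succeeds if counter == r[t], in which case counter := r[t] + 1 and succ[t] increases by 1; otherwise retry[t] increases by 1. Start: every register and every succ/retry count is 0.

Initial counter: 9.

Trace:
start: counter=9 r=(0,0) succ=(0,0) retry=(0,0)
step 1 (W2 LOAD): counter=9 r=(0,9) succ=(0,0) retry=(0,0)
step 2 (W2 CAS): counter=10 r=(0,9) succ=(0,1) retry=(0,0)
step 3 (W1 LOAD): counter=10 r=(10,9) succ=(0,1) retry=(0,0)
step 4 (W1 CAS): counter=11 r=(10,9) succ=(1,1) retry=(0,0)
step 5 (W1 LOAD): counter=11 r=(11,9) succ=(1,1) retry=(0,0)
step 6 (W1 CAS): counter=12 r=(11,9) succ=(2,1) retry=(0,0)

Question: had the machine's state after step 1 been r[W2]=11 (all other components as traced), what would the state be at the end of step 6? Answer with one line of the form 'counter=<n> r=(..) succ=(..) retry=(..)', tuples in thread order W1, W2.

state after step 1 := counter=9 r=(0,11) succ=(0,0) retry=(0,0)
step 2 (W2 CAS): counter=9 r=(0,11) succ=(0,0) retry=(0,1)
step 3 (W1 LOAD): counter=9 r=(9,11) succ=(0,0) retry=(0,1)
step 4 (W1 CAS): counter=10 r=(9,11) succ=(1,0) retry=(0,1)
step 5 (W1 LOAD): counter=10 r=(10,11) succ=(1,0) retry=(0,1)
step 6 (W1 CAS): counter=11 r=(10,11) succ=(2,0) retry=(0,1)

counter=11 r=(10,11) succ=(2,0) retry=(0,1)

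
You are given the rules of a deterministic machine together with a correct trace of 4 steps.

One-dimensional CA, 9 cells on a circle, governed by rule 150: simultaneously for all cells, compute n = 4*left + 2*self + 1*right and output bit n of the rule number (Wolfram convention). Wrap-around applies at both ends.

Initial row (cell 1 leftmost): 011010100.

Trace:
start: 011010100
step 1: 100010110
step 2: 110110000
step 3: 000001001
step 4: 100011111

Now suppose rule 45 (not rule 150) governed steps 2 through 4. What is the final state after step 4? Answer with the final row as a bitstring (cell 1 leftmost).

(re-executing steps 2..4 under rule 45; state before step 2: 100010110)
step 2: 101011101
step 3: 011110011
step 4: 110000010

110000010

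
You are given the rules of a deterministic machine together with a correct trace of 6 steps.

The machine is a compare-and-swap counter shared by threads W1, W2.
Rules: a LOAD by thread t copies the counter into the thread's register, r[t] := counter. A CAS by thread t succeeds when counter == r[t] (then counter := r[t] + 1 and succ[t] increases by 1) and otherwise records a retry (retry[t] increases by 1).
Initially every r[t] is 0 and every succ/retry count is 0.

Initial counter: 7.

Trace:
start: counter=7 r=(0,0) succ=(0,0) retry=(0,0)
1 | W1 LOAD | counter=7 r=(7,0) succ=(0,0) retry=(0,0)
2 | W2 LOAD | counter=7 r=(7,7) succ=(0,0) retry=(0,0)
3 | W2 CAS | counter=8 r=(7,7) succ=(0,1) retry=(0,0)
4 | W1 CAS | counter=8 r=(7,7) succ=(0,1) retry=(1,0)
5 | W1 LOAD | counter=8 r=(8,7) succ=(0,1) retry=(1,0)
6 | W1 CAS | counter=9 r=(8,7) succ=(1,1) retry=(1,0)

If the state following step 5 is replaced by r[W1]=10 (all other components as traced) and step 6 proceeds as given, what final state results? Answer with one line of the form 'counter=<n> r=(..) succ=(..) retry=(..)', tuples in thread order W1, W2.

state after step 5 := counter=8 r=(10,7) succ=(0,1) retry=(1,0)
6 | W1 CAS | counter=8 r=(10,7) succ=(0,1) retry=(2,0)

counter=8 r=(10,7) succ=(0,1) retry=(2,0)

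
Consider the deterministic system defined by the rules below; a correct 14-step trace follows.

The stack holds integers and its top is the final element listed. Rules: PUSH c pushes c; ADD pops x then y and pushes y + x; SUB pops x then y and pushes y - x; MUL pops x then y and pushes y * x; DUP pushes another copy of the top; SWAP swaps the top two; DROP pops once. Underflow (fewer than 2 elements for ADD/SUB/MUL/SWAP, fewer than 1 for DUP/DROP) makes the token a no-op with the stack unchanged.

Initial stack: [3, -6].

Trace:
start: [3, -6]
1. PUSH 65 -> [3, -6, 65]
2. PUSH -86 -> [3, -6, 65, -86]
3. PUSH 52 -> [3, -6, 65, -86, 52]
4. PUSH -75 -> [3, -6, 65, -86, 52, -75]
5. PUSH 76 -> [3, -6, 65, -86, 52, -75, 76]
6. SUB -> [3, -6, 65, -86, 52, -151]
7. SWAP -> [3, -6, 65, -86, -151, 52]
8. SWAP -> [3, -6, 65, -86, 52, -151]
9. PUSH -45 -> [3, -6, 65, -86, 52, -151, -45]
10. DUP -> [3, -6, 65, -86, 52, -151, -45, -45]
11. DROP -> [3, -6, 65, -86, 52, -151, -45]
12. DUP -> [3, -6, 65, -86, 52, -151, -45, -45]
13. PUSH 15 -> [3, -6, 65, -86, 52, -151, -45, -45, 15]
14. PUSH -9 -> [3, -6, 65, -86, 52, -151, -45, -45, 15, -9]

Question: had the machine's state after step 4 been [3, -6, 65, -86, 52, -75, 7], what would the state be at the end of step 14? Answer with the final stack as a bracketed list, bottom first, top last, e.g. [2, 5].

[3, -6, 65, -86, 52, -75, -69, -45, -45, 15, -9]

state after step 4 := [3, -6, 65, -86, 52, -75, 7]
5. PUSH 76 -> [3, -6, 65, -86, 52, -75, 7, 76]
6. SUB -> [3, -6, 65, -86, 52, -75, -69]
7. SWAP -> [3, -6, 65, -86, 52, -69, -75]
8. SWAP -> [3, -6, 65, -86, 52, -75, -69]
9. PUSH -45 -> [3, -6, 65, -86, 52, -75, -69, -45]
10. DUP -> [3, -6, 65, -86, 52, -75, -69, -45, -45]
11. DROP -> [3, -6, 65, -86, 52, -75, -69, -45]
12. DUP -> [3, -6, 65, -86, 52, -75, -69, -45, -45]
13. PUSH 15 -> [3, -6, 65, -86, 52, -75, -69, -45, -45, 15]
14. PUSH -9 -> [3, -6, 65, -86, 52, -75, -69, -45, -45, 15, -9]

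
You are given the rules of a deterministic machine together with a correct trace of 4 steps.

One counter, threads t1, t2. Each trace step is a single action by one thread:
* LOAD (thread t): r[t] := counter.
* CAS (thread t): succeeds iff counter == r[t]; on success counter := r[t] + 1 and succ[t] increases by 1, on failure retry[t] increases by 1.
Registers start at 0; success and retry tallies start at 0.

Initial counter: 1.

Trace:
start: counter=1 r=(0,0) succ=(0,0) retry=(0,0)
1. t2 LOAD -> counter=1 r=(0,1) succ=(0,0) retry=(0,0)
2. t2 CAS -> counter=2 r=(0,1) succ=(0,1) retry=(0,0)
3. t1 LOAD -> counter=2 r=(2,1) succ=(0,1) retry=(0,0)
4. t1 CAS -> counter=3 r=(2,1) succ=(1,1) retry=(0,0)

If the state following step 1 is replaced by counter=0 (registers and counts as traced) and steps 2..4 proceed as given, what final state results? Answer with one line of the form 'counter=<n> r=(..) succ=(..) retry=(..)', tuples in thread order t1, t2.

state after step 1 := counter=0 r=(0,1) succ=(0,0) retry=(0,0)
2. t2 CAS -> counter=0 r=(0,1) succ=(0,0) retry=(0,1)
3. t1 LOAD -> counter=0 r=(0,1) succ=(0,0) retry=(0,1)
4. t1 CAS -> counter=1 r=(0,1) succ=(1,0) retry=(0,1)

counter=1 r=(0,1) succ=(1,0) retry=(0,1)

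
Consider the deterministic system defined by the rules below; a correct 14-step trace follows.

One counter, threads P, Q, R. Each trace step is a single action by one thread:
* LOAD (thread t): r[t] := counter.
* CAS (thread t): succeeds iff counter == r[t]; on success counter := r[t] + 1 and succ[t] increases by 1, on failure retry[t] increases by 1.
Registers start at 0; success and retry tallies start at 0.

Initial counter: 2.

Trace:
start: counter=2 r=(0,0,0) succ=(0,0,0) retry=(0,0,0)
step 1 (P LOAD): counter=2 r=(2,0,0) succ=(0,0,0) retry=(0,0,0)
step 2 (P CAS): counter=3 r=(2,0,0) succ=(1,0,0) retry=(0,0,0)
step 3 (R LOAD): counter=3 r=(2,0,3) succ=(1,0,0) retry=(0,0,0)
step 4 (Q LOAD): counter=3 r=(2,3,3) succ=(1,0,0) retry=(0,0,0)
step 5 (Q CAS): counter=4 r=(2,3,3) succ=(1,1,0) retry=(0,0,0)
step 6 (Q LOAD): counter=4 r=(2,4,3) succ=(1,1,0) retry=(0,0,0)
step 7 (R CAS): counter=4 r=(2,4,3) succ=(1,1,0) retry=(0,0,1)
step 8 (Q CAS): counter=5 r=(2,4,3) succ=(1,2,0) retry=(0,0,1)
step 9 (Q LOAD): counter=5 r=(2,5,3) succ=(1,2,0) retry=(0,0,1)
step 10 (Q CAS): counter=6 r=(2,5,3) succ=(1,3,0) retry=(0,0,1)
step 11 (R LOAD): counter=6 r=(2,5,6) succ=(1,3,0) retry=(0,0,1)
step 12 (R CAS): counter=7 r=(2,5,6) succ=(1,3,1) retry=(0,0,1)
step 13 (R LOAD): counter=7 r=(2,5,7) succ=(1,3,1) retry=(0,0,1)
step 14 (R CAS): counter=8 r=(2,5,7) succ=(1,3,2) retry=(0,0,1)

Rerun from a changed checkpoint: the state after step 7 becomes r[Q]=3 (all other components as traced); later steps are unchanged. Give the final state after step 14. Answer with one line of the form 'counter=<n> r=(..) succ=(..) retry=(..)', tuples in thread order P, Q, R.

counter=7 r=(2,4,6) succ=(1,2,2) retry=(0,1,1)

state after step 7 := counter=4 r=(2,3,3) succ=(1,1,0) retry=(0,0,1)
step 8 (Q CAS): counter=4 r=(2,3,3) succ=(1,1,0) retry=(0,1,1)
step 9 (Q LOAD): counter=4 r=(2,4,3) succ=(1,1,0) retry=(0,1,1)
step 10 (Q CAS): counter=5 r=(2,4,3) succ=(1,2,0) retry=(0,1,1)
step 11 (R LOAD): counter=5 r=(2,4,5) succ=(1,2,0) retry=(0,1,1)
step 12 (R CAS): counter=6 r=(2,4,5) succ=(1,2,1) retry=(0,1,1)
step 13 (R LOAD): counter=6 r=(2,4,6) succ=(1,2,1) retry=(0,1,1)
step 14 (R CAS): counter=7 r=(2,4,6) succ=(1,2,2) retry=(0,1,1)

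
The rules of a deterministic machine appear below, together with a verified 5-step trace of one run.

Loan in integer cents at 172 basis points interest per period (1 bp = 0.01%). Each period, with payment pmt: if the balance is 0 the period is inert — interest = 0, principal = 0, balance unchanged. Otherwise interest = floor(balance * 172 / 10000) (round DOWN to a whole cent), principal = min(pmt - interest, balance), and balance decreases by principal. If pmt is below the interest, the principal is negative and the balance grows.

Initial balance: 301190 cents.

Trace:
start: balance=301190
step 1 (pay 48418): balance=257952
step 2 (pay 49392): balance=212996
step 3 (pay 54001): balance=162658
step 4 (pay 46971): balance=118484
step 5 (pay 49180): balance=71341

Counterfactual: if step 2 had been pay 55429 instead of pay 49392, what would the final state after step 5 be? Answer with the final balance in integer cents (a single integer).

64988

(re-executing from step 2 with the substitution; state before step 2: balance=257952)
step 2 (pay 55429): balance=206959
step 3 (pay 54001): balance=156517
step 4 (pay 46971): balance=112238
step 5 (pay 49180): balance=64988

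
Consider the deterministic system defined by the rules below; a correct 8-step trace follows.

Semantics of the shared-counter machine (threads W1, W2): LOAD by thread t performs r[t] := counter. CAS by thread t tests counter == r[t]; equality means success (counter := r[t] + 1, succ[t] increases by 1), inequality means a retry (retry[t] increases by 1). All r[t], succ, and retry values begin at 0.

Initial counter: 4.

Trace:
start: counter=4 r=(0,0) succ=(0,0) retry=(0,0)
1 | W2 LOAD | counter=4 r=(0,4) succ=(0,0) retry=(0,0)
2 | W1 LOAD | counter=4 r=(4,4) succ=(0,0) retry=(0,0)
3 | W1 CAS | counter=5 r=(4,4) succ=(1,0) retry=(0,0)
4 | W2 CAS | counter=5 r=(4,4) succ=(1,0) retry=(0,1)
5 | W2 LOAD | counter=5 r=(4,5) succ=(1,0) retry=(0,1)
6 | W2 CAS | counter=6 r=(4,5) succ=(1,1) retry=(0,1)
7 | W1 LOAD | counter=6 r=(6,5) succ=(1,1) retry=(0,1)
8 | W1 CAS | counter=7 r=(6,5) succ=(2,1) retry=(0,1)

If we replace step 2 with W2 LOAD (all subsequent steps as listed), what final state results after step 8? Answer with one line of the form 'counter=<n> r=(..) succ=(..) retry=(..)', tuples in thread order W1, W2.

counter=7 r=(6,5) succ=(1,2) retry=(1,0)

(re-executing from step 2 with the substitution; state before step 2: counter=4 r=(0,4) succ=(0,0) retry=(0,0))
2 | W2 LOAD | counter=4 r=(0,4) succ=(0,0) retry=(0,0)
3 | W1 CAS | counter=4 r=(0,4) succ=(0,0) retry=(1,0)
4 | W2 CAS | counter=5 r=(0,4) succ=(0,1) retry=(1,0)
5 | W2 LOAD | counter=5 r=(0,5) succ=(0,1) retry=(1,0)
6 | W2 CAS | counter=6 r=(0,5) succ=(0,2) retry=(1,0)
7 | W1 LOAD | counter=6 r=(6,5) succ=(0,2) retry=(1,0)
8 | W1 CAS | counter=7 r=(6,5) succ=(1,2) retry=(1,0)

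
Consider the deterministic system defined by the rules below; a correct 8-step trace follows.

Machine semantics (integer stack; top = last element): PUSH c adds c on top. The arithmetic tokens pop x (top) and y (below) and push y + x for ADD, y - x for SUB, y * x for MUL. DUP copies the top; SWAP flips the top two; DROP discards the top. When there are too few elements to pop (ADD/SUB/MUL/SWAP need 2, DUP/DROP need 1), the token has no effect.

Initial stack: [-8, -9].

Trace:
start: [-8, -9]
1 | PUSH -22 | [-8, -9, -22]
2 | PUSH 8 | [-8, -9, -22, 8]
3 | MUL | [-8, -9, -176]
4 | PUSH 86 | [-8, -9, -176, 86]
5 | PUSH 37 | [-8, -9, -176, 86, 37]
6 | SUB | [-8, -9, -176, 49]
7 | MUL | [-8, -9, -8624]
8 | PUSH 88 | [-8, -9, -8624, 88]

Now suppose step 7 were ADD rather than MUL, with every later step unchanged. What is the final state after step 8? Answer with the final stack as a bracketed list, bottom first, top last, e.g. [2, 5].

(re-executing from step 7 with the substitution; state before step 7: [-8, -9, -176, 49])
7 | ADD | [-8, -9, -127]
8 | PUSH 88 | [-8, -9, -127, 88]

[-8, -9, -127, 88]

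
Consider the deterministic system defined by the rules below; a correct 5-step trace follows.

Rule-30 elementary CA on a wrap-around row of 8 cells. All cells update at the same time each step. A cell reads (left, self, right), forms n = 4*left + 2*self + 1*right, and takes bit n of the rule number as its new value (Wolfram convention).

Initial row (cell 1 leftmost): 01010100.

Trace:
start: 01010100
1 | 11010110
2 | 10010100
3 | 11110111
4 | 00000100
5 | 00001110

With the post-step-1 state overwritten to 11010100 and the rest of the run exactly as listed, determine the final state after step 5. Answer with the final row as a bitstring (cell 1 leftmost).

10101100

state after step 1 := 11010100
2 | 10010111
3 | 01110100
4 | 11000110
5 | 10101100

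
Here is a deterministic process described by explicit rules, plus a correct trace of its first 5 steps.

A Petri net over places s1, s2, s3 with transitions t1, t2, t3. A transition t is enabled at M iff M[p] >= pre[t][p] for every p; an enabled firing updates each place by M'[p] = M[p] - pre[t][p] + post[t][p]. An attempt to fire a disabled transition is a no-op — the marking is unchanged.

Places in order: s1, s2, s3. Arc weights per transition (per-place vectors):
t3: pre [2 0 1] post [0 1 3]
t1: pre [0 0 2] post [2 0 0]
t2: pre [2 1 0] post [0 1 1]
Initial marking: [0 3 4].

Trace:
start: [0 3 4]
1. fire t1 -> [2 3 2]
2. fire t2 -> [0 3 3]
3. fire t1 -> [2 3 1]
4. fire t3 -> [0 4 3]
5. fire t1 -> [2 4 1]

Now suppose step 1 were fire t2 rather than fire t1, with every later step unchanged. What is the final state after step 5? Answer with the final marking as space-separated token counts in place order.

2 4 2

(re-executing from step 1 with the substitution; state before step 1: [0 3 4])
1. fire t2 -> [0 3 4]
2. fire t2 -> [0 3 4]
3. fire t1 -> [2 3 2]
4. fire t3 -> [0 4 4]
5. fire t1 -> [2 4 2]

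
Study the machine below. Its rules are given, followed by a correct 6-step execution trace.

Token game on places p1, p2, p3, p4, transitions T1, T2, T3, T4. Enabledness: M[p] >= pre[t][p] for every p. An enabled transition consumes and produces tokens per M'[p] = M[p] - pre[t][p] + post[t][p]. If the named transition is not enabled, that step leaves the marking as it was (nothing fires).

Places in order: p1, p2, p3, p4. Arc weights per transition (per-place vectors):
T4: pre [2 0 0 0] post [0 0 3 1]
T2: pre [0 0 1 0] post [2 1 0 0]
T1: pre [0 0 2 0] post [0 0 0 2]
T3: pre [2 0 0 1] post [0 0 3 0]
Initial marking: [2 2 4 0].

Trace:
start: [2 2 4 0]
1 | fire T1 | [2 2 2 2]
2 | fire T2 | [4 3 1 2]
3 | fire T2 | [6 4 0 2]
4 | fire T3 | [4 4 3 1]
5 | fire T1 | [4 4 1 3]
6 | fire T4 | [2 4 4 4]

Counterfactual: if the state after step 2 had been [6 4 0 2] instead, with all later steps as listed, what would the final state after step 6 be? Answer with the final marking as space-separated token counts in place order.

state after step 2 := [6 4 0 2]
3 | fire T2 | [6 4 0 2]
4 | fire T3 | [4 4 3 1]
5 | fire T1 | [4 4 1 3]
6 | fire T4 | [2 4 4 4]

2 4 4 4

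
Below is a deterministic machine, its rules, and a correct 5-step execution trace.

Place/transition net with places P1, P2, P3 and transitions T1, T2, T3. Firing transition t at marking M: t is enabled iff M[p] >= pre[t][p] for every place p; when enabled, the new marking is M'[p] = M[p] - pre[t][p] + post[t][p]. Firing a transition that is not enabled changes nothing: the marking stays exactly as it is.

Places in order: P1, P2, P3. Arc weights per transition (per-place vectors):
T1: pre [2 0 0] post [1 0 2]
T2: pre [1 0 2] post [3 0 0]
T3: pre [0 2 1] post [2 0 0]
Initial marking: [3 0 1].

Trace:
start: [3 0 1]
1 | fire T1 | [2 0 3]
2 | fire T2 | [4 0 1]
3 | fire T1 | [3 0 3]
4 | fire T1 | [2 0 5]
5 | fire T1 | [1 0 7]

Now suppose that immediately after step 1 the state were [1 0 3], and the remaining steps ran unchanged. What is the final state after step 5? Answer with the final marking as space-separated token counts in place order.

state after step 1 := [1 0 3]
2 | fire T2 | [3 0 1]
3 | fire T1 | [2 0 3]
4 | fire T1 | [1 0 5]
5 | fire T1 | [1 0 5]

1 0 5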